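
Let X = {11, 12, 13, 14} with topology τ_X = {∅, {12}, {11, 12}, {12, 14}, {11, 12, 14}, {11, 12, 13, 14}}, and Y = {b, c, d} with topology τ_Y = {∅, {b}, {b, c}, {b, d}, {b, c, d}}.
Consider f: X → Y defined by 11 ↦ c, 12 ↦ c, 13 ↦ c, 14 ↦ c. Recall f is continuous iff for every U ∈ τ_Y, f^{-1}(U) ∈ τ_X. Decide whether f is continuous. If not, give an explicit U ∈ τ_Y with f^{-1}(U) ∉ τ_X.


f IS continuous.

Compute f^{-1}(U) for each U ∈ τ_Y:
  U = ∅: f^{-1}(U) = ∅ ∈ τ_X ✓.
  U = {b}: f^{-1}(U) = ∅ ∈ τ_X ✓.
  U = {b, c}: f^{-1}(U) = {11, 12, 13, 14} ∈ τ_X ✓.
  U = {b, d}: f^{-1}(U) = ∅ ∈ τ_X ✓.
  U = {b, c, d}: f^{-1}(U) = {11, 12, 13, 14} ∈ τ_X ✓.
Every preimage lies in τ_X, so f IS continuous.


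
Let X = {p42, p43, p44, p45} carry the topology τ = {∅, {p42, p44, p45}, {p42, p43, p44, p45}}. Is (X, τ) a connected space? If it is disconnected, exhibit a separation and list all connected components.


(X, τ) is connected.

Find clopen sets (U ∈ τ with X ∖ U ∈ τ):
  U = ∅, X ∖ U = {p42, p43, p44, p45} — both open, so U is clopen.
  U = {p42, p43, p44, p45}, X ∖ U = ∅ — both open, so U is clopen.
Only trivial clopens (∅ and X) exist, so (X, τ) is connected.
Compute connected components by grouping points that agree on all clopens:
  component: {p42, p43, p44, p45}


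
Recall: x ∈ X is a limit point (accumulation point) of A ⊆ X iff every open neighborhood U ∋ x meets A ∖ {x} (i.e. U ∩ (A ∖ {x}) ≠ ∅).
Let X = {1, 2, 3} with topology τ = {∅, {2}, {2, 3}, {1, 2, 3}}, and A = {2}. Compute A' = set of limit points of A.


A' = {1, 3}

For each x ∈ X, list the open sets U ∈ τ with x ∈ U, then check whether U ∩ (A ∖ {x}) ≠ ∅ for every such U.
  x = 1: opens ∋ x are {1, 2, 3}; each meets A ∖ {1}, so x IS a limit point.
  x = 2: open {2} ∋ x has {2} ∩ (A ∖ {2}) = ∅, so x is NOT a limit point.
  x = 3: opens ∋ x are {2, 3}, {1, 2, 3}; each meets A ∖ {3}, so x IS a limit point.
Collecting: A' = {1, 3}.


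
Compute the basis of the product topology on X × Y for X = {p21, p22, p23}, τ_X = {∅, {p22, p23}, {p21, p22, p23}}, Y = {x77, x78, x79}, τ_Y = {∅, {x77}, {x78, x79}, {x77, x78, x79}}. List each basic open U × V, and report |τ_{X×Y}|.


Basis B = {∅ × ∅, {p22, p23} × {x77}, {p21, p22, p23} × {x77}, {p22, p23} × {x78, x79}, {p21, p22, p23} × {x78, x79}, {p22, p23} × {x77, x78, x79}, {p21, p22, p23} × {x77, x78, x79}}; |τ_{X×Y}| = 9.

Enumerate products U × V with U ∈ τ_X, V ∈ τ_Y (deduplicated):
  ∅ × ∅ = {} (∅)
  {p22, p23} × {x77} = {(p22,x77), (p23,x77)}
  {p21, p22, p23} × {x77} = {(p21,x77), (p22,x77), (p23,x77)}
  {p22, p23} × {x78, x79} = {(p22,x78), (p22,x79), (p23,x78), (p23,x79)}
  {p21, p22, p23} × {x78, x79} = {(p21,x78), (p21,x79), (p22,x78), (p22,x79), (p23,x78), (p23,x79)}
  {p22, p23} × {x77, x78, x79} = {(p22,x77), (p22,x78), (p22,x79), (p23,x77), (p23,x78), (p23,x79)}
  {p21, p22, p23} × {x77, x78, x79} = {(p21,x77), (p21,x78), (p21,x79), (p22,x77), (p22,x78), (p22,x79), (p23,x77), (p23,x78), (p23,x79)}
These 7 distinct sets form the basis B.
Close under arbitrary unions to get τ_{X×Y}; counting gives |τ_{X×Y}| = 9.


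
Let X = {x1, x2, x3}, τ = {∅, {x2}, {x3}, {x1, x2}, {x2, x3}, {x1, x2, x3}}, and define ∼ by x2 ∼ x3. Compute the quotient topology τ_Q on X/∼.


X/∼ = {[x1], [x2=x3]}; |τ_Q| = 3.

Equivalence classes: [x1], [x2=x3].
Quotient map π: X → X/∼ sends x1 ↦ [x1], x2 ↦ [x2=x3], x3 ↦ [x2=x3].
For each subset V ⊆ X/∼, compute π^{-1}(V) ⊆ X and check whether π^{-1}(V) ∈ τ. V is open in τ_Q iff π^{-1}(V) ∈ τ.
  V = {}: π^{-1}(V) = ∅ ∈ τ ✓.
  V = {[x1]}: π^{-1}(V) = {x1} ∉ τ ✗.
  V = {[x2=x3]}: π^{-1}(V) = {x2, x3} ∈ τ ✓.
  V = {[x1], [x2=x3]}: π^{-1}(V) = {x1, x2, x3} ∈ τ ✓.
Open sets in the quotient: τ_Q = {{}, {[x2=x3]}, {[x1], [x2=x3]}} (3 elements).


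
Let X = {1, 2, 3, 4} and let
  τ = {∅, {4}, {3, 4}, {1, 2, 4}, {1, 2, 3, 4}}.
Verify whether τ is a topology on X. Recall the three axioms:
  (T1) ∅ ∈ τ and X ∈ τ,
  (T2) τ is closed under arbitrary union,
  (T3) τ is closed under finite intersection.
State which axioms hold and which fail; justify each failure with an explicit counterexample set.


τ IS a topology on X.

Axiom (T1): ∅ ∈ τ? Yes; X ∈ τ? Yes.
Axiom (T2/T3): check pairwise unions and intersections of members of τ.
All pairwise intersections and unions checked — each lies in τ. Therefore τ satisfies (T1), (T2), (T3): it IS a topology on X.


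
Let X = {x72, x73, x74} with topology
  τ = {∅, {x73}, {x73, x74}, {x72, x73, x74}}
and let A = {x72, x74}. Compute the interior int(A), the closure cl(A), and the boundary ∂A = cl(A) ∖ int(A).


int(A) = ∅, cl(A) = {x72, x74}, ∂A = {x72, x74}.

Closed sets in (X, τ) are complements of opens:
  closed(X, τ) = {∅, {x72}, {x72, x74}, {x72, x73, x74}}.
int(A) = ⋃ {U ∈ τ : U ⊆ A}. Opens contained in A: ∅.
Taking the union of these: int(A) = ∅.
cl(A) = ⋂ {C closed : A ⊆ C}. Closed sets containing A: {x72, x74}, {x72, x73, x74}.
Intersecting these: cl(A) = {x72, x74}.
∂A = cl(A) ∖ int(A) = {x72, x74} ∖ ∅ = {x72, x74}.


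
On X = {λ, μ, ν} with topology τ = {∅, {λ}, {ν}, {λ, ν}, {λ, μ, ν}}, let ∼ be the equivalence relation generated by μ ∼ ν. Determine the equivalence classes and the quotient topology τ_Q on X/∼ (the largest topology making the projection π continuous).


X/∼ = {[λ], [μ=ν]}; |τ_Q| = 3.

Equivalence classes: [λ], [μ=ν].
Quotient map π: X → X/∼ sends λ ↦ [λ], μ ↦ [μ=ν], ν ↦ [μ=ν].
For each subset V ⊆ X/∼, compute π^{-1}(V) ⊆ X and check whether π^{-1}(V) ∈ τ. V is open in τ_Q iff π^{-1}(V) ∈ τ.
  V = {}: π^{-1}(V) = ∅ ∈ τ ✓.
  V = {[λ]}: π^{-1}(V) = {λ} ∈ τ ✓.
  V = {[μ=ν]}: π^{-1}(V) = {μ, ν} ∉ τ ✗.
  V = {[λ], [μ=ν]}: π^{-1}(V) = {λ, μ, ν} ∈ τ ✓.
Open sets in the quotient: τ_Q = {{}, {[λ]}, {[λ], [μ=ν]}} (3 elements).


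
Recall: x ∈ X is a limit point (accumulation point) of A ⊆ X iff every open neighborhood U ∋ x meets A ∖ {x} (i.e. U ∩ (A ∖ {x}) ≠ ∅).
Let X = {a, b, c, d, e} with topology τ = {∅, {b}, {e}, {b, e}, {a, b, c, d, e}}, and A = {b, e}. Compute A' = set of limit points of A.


A' = {a, c, d}

For each x ∈ X, list the open sets U ∈ τ with x ∈ U, then check whether U ∩ (A ∖ {x}) ≠ ∅ for every such U.
  x = a: opens ∋ x are {a, b, c, d, e}; each meets A ∖ {a}, so x IS a limit point.
  x = b: open {b} ∋ x has {b} ∩ (A ∖ {b}) = ∅, so x is NOT a limit point.
  x = c: opens ∋ x are {a, b, c, d, e}; each meets A ∖ {c}, so x IS a limit point.
  x = d: opens ∋ x are {a, b, c, d, e}; each meets A ∖ {d}, so x IS a limit point.
  x = e: open {e} ∋ x has {e} ∩ (A ∖ {e}) = ∅, so x is NOT a limit point.
Collecting: A' = {a, c, d}.


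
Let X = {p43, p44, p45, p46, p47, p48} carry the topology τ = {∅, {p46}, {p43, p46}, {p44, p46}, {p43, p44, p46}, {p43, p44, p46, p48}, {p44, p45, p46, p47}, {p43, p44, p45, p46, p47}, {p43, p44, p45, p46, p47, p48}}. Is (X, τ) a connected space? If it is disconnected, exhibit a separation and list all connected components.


(X, τ) is connected.

Find clopen sets (U ∈ τ with X ∖ U ∈ τ):
  U = ∅, X ∖ U = {p43, p44, p45, p46, p47, p48} — both open, so U is clopen.
  U = {p43, p44, p45, p46, p47, p48}, X ∖ U = ∅ — both open, so U is clopen.
Only trivial clopens (∅ and X) exist, so (X, τ) is connected.
Compute connected components by grouping points that agree on all clopens:
  component: {p43, p44, p45, p46, p47, p48}


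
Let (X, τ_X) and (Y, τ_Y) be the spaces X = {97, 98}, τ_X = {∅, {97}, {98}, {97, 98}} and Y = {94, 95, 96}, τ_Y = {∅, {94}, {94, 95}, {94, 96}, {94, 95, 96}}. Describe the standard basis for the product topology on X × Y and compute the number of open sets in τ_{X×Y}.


Basis B = {∅ × ∅, {97} × {94}, {98} × {94}, {97} × {94, 95}, {97} × {94, 96}, {97, 98} × {94}, {98} × {94, 95}, {98} × {94, 96}, {97} × {94, 95, 96}, {98} × {94, 95, 96}, {97, 98} × {94, 95}, {97, 98} × {94, 96}, {97, 98} × {94, 95, 96}}; |τ_{X×Y}| = 25.

Enumerate products U × V with U ∈ τ_X, V ∈ τ_Y (deduplicated):
  ∅ × ∅ = {} (∅)
  {97} × {94} = {(97,94)}
  {98} × {94} = {(98,94)}
  {97} × {94, 95} = {(97,94), (97,95)}
  {97} × {94, 96} = {(97,94), (97,96)}
  {97, 98} × {94} = {(97,94), (98,94)}
  {98} × {94, 95} = {(98,94), (98,95)}
  {98} × {94, 96} = {(98,94), (98,96)}
  {97} × {94, 95, 96} = {(97,94), (97,95), (97,96)}
  {98} × {94, 95, 96} = {(98,94), (98,95), (98,96)}
  {97, 98} × {94, 95} = {(97,94), (97,95), (98,94), (98,95)}
  {97, 98} × {94, 96} = {(97,94), (97,96), (98,94), (98,96)}
  {97, 98} × {94, 95, 96} = {(97,94), (97,95), (97,96), (98,94), (98,95), (98,96)}
These 13 distinct sets form the basis B.
Close under arbitrary unions to get τ_{X×Y}; counting gives |τ_{X×Y}| = 25.


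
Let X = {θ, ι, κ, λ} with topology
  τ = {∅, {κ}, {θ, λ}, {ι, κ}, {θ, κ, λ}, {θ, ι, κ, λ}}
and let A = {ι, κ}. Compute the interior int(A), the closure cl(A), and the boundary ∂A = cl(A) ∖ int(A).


int(A) = {ι, κ}, cl(A) = {ι, κ}, ∂A = ∅.

Closed sets in (X, τ) are complements of opens:
  closed(X, τ) = {∅, {ι}, {θ, λ}, {ι, κ}, {θ, ι, λ}, {θ, ι, κ, λ}}.
int(A) = ⋃ {U ∈ τ : U ⊆ A}. Opens contained in A: ∅, {κ}, {ι, κ}.
Taking the union of these: int(A) = {ι, κ}.
cl(A) = ⋂ {C closed : A ⊆ C}. Closed sets containing A: {ι, κ}, {θ, ι, κ, λ}.
Intersecting these: cl(A) = {ι, κ}.
∂A = cl(A) ∖ int(A) = {ι, κ} ∖ {ι, κ} = ∅.


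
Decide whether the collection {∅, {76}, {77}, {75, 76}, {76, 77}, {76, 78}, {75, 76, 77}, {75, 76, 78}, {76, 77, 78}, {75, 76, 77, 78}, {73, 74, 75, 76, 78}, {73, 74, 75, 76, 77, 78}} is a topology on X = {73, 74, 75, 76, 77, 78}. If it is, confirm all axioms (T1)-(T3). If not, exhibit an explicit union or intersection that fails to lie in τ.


τ IS a topology on X.

Axiom (T1): ∅ ∈ τ? Yes; X ∈ τ? Yes.
Axiom (T2/T3): check pairwise unions and intersections of members of τ.
All pairwise intersections and unions checked — each lies in τ. Therefore τ satisfies (T1), (T2), (T3): it IS a topology on X.


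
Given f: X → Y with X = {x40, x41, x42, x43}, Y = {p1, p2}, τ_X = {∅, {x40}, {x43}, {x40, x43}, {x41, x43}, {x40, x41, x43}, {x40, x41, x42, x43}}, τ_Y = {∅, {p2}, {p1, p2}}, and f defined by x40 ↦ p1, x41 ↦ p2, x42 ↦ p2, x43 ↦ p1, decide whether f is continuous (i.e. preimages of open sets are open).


f is NOT continuous.

Compute f^{-1}(U) for each U ∈ τ_Y:
  U = ∅: f^{-1}(U) = ∅ ∈ τ_X ✓.
  U = {p2}: f^{-1}(U) = {x41, x42} ∉ τ_X ✗.
  U = {p1, p2}: f^{-1}(U) = {x40, x41, x42, x43} ∈ τ_X ✓.
Found U = {p2} with f^{-1}(U) = {x41, x42} not in τ_X. Therefore f is NOT continuous.


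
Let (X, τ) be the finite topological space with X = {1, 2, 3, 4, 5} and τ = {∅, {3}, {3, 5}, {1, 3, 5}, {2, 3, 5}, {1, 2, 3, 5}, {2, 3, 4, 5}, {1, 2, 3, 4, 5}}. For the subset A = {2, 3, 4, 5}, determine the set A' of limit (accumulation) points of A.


A' = {1, 2, 4, 5}

For each x ∈ X, list the open sets U ∈ τ with x ∈ U, then check whether U ∩ (A ∖ {x}) ≠ ∅ for every such U.
  x = 1: opens ∋ x are {1, 3, 5}, {1, 2, 3, 5}, {1, 2, 3, 4, 5}; each meets A ∖ {1}, so x IS a limit point.
  x = 2: opens ∋ x are {2, 3, 5}, {1, 2, 3, 5}, {2, 3, 4, 5}, {1, 2, 3, 4, 5}; each meets A ∖ {2}, so x IS a limit point.
  x = 3: open {3} ∋ x has {3} ∩ (A ∖ {3}) = ∅, so x is NOT a limit point.
  x = 4: opens ∋ x are {2, 3, 4, 5}, {1, 2, 3, 4, 5}; each meets A ∖ {4}, so x IS a limit point.
  x = 5: opens ∋ x are {3, 5}, {1, 3, 5}, {2, 3, 5}, {1, 2, 3, 5}, {2, 3, 4, 5}, {1, 2, 3, 4, 5}; each meets A ∖ {5}, so x IS a limit point.
Collecting: A' = {1, 2, 4, 5}.


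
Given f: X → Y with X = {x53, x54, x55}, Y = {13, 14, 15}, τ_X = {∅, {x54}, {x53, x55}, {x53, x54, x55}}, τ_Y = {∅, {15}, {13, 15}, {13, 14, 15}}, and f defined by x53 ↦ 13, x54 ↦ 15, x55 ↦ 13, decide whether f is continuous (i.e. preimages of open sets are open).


f IS continuous.

Compute f^{-1}(U) for each U ∈ τ_Y:
  U = ∅: f^{-1}(U) = ∅ ∈ τ_X ✓.
  U = {15}: f^{-1}(U) = {x54} ∈ τ_X ✓.
  U = {13, 15}: f^{-1}(U) = {x53, x54, x55} ∈ τ_X ✓.
  U = {13, 14, 15}: f^{-1}(U) = {x53, x54, x55} ∈ τ_X ✓.
Every preimage lies in τ_X, so f IS continuous.


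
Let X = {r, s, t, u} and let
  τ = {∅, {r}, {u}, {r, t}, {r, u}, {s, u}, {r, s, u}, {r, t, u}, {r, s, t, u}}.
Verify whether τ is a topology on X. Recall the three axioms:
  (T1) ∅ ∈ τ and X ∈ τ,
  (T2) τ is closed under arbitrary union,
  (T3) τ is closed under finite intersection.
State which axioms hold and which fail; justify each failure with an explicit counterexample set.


τ IS a topology on X.

Axiom (T1): ∅ ∈ τ? Yes; X ∈ τ? Yes.
Axiom (T2/T3): check pairwise unions and intersections of members of τ.
All pairwise intersections and unions checked — each lies in τ. Therefore τ satisfies (T1), (T2), (T3): it IS a topology on X.


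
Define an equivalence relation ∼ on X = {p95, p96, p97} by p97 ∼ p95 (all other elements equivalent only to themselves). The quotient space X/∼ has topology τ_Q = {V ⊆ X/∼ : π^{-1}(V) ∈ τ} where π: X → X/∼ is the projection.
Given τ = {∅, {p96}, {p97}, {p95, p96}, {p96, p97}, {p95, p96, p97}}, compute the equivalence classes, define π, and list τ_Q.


X/∼ = {[p95=p97], [p96]}; |τ_Q| = 3.

Equivalence classes: [p95=p97], [p96].
Quotient map π: X → X/∼ sends p95 ↦ [p95=p97], p96 ↦ [p96], p97 ↦ [p95=p97].
For each subset V ⊆ X/∼, compute π^{-1}(V) ⊆ X and check whether π^{-1}(V) ∈ τ. V is open in τ_Q iff π^{-1}(V) ∈ τ.
  V = {}: π^{-1}(V) = ∅ ∈ τ ✓.
  V = {[p95=p97]}: π^{-1}(V) = {p95, p97} ∉ τ ✗.
  V = {[p96]}: π^{-1}(V) = {p96} ∈ τ ✓.
  V = {[p95=p97], [p96]}: π^{-1}(V) = {p95, p96, p97} ∈ τ ✓.
Open sets in the quotient: τ_Q = {{}, {[p96]}, {[p95=p97], [p96]}} (3 elements).


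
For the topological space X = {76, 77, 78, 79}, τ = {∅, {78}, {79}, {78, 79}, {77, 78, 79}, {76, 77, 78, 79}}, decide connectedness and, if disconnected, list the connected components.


(X, τ) is connected.

Find clopen sets (U ∈ τ with X ∖ U ∈ τ):
  U = ∅, X ∖ U = {76, 77, 78, 79} — both open, so U is clopen.
  U = {76, 77, 78, 79}, X ∖ U = ∅ — both open, so U is clopen.
Only trivial clopens (∅ and X) exist, so (X, τ) is connected.
Compute connected components by grouping points that agree on all clopens:
  component: {76, 77, 78, 79}


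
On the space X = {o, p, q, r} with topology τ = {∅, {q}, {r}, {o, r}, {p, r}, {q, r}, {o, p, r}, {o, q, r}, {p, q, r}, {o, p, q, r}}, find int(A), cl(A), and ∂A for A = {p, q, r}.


int(A) = {p, q, r}, cl(A) = {o, p, q, r}, ∂A = {o}.

Closed sets in (X, τ) are complements of opens:
  closed(X, τ) = {∅, {o}, {p}, {q}, {o, p}, {o, q}, {p, q}, {o, p, q}, {o, p, r}, {o, p, q, r}}.
int(A) = ⋃ {U ∈ τ : U ⊆ A}. Opens contained in A: ∅, {q}, {r}, {p, r}, {q, r}, {p, q, r}.
Taking the union of these: int(A) = {p, q, r}.
cl(A) = ⋂ {C closed : A ⊆ C}. Closed sets containing A: {o, p, q, r}.
Intersecting these: cl(A) = {o, p, q, r}.
∂A = cl(A) ∖ int(A) = {o, p, q, r} ∖ {p, q, r} = {o}.


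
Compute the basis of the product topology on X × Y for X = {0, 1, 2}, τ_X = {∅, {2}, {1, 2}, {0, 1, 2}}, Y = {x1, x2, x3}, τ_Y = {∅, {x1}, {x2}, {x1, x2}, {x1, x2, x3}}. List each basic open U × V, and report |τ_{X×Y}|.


Basis B = {∅ × ∅, {2} × {x1}, {2} × {x2}, {1, 2} × {x1}, {1, 2} × {x2}, {2} × {x1, x2}, {0, 1, 2} × {x1}, {0, 1, 2} × {x2}, {2} × {x1, x2, x3}, {1, 2} × {x1, x2}, {0, 1, 2} × {x1, x2}, {1, 2} × {x1, x2, x3}, {0, 1, 2} × {x1, x2, x3}}; |τ_{X×Y}| = 30.

Enumerate products U × V with U ∈ τ_X, V ∈ τ_Y (deduplicated):
  ∅ × ∅ = {} (∅)
  {2} × {x1} = {(2,x1)}
  {2} × {x2} = {(2,x2)}
  {1, 2} × {x1} = {(1,x1), (2,x1)}
  {1, 2} × {x2} = {(1,x2), (2,x2)}
  {2} × {x1, x2} = {(2,x1), (2,x2)}
  {0, 1, 2} × {x1} = {(0,x1), (1,x1), (2,x1)}
  {0, 1, 2} × {x2} = {(0,x2), (1,x2), (2,x2)}
  {2} × {x1, x2, x3} = {(2,x1), (2,x2), (2,x3)}
  {1, 2} × {x1, x2} = {(1,x1), (1,x2), (2,x1), (2,x2)}
  {0, 1, 2} × {x1, x2} = {(0,x1), (0,x2), (1,x1), (1,x2), (2,x1), (2,x2)}
  {1, 2} × {x1, x2, x3} = {(1,x1), (1,x2), (1,x3), (2,x1), (2,x2), (2,x3)}
  {0, 1, 2} × {x1, x2, x3} = {(0,x1), (0,x2), (0,x3), (1,x1), (1,x2), (1,x3), (2,x1), (2,x2), (2,x3)}
These 13 distinct sets form the basis B.
Close under arbitrary unions to get τ_{X×Y}; counting gives |τ_{X×Y}| = 30.


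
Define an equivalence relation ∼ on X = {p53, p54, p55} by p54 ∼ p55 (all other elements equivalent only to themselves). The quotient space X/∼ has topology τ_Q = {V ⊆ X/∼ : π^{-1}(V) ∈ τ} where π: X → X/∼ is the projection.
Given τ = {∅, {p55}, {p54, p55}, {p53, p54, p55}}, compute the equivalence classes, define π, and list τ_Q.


X/∼ = {[p53], [p54=p55]}; |τ_Q| = 3.

Equivalence classes: [p53], [p54=p55].
Quotient map π: X → X/∼ sends p53 ↦ [p53], p54 ↦ [p54=p55], p55 ↦ [p54=p55].
For each subset V ⊆ X/∼, compute π^{-1}(V) ⊆ X and check whether π^{-1}(V) ∈ τ. V is open in τ_Q iff π^{-1}(V) ∈ τ.
  V = {}: π^{-1}(V) = ∅ ∈ τ ✓.
  V = {[p53]}: π^{-1}(V) = {p53} ∉ τ ✗.
  V = {[p54=p55]}: π^{-1}(V) = {p54, p55} ∈ τ ✓.
  V = {[p53], [p54=p55]}: π^{-1}(V) = {p53, p54, p55} ∈ τ ✓.
Open sets in the quotient: τ_Q = {{}, {[p54=p55]}, {[p53], [p54=p55]}} (3 elements).


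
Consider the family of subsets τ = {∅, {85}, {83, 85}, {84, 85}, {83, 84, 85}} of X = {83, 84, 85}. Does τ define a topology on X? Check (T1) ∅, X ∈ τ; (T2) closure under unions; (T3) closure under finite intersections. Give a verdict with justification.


τ IS a topology on X.

Axiom (T1): ∅ ∈ τ? Yes; X ∈ τ? Yes.
Axiom (T2/T3): check pairwise unions and intersections of members of τ.
All pairwise intersections and unions checked — each lies in τ. Therefore τ satisfies (T1), (T2), (T3): it IS a topology on X.


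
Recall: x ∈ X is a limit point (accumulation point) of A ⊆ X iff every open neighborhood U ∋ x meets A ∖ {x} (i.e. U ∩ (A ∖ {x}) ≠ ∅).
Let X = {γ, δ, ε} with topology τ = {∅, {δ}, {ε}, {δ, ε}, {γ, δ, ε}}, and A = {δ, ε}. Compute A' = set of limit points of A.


A' = {γ}

For each x ∈ X, list the open sets U ∈ τ with x ∈ U, then check whether U ∩ (A ∖ {x}) ≠ ∅ for every such U.
  x = γ: opens ∋ x are {γ, δ, ε}; each meets A ∖ {γ}, so x IS a limit point.
  x = δ: open {δ} ∋ x has {δ} ∩ (A ∖ {δ}) = ∅, so x is NOT a limit point.
  x = ε: open {ε} ∋ x has {ε} ∩ (A ∖ {ε}) = ∅, so x is NOT a limit point.
Collecting: A' = {γ}.


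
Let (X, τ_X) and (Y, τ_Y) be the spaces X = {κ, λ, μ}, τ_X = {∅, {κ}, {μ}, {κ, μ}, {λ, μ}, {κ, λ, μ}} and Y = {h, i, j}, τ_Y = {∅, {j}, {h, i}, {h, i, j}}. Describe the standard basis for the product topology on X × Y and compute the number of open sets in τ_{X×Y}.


Basis B = {∅ × ∅, {κ} × {j}, {μ} × {j}, {κ} × {h, i}, {κ, μ} × {j}, {λ, μ} × {j}, {μ} × {h, i}, {κ} × {h, i, j}, {κ, λ, μ} × {j}, {μ} × {h, i, j}, {κ, μ} × {h, i}, {λ, μ} × {h, i}, {κ, μ} × {h, i, j}, {κ, λ, μ} × {h, i}, {λ, μ} × {h, i, j}, {κ, λ, μ} × {h, i, j}}; |τ_{X×Y}| = 36.

Enumerate products U × V with U ∈ τ_X, V ∈ τ_Y (deduplicated):
  ∅ × ∅ = {} (∅)
  {κ} × {j} = {(κ,j)}
  {μ} × {j} = {(μ,j)}
  {κ} × {h, i} = {(κ,h), (κ,i)}
  {κ, μ} × {j} = {(κ,j), (μ,j)}
  {λ, μ} × {j} = {(λ,j), (μ,j)}
  {μ} × {h, i} = {(μ,h), (μ,i)}
  {κ} × {h, i, j} = {(κ,h), (κ,i), (κ,j)}
  {κ, λ, μ} × {j} = {(κ,j), (λ,j), (μ,j)}
  {μ} × {h, i, j} = {(μ,h), (μ,i), (μ,j)}
  {κ, μ} × {h, i} = {(κ,h), (κ,i), (μ,h), (μ,i)}
  {λ, μ} × {h, i} = {(λ,h), (λ,i), (μ,h), (μ,i)}
  {κ, μ} × {h, i, j} = {(κ,h), (κ,i), (κ,j), (μ,h), (μ,i), (μ,j)}
  {κ, λ, μ} × {h, i} = {(κ,h), (κ,i), (λ,h), (λ,i), (μ,h), (μ,i)}
  {λ, μ} × {h, i, j} = {(λ,h), (λ,i), (λ,j), (μ,h), (μ,i), (μ,j)}
  {κ, λ, μ} × {h, i, j} = {(κ,h), (κ,i), (κ,j), (λ,h), (λ,i), (λ,j), (μ,h), (μ,i), (μ,j)}
These 16 distinct sets form the basis B.
Close under arbitrary unions to get τ_{X×Y}; counting gives |τ_{X×Y}| = 36.


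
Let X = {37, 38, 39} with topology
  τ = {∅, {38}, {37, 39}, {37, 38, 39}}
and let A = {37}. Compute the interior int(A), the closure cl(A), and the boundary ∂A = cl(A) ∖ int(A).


int(A) = ∅, cl(A) = {37, 39}, ∂A = {37, 39}.

Closed sets in (X, τ) are complements of opens:
  closed(X, τ) = {∅, {38}, {37, 39}, {37, 38, 39}}.
int(A) = ⋃ {U ∈ τ : U ⊆ A}. Opens contained in A: ∅.
Taking the union of these: int(A) = ∅.
cl(A) = ⋂ {C closed : A ⊆ C}. Closed sets containing A: {37, 39}, {37, 38, 39}.
Intersecting these: cl(A) = {37, 39}.
∂A = cl(A) ∖ int(A) = {37, 39} ∖ ∅ = {37, 39}.


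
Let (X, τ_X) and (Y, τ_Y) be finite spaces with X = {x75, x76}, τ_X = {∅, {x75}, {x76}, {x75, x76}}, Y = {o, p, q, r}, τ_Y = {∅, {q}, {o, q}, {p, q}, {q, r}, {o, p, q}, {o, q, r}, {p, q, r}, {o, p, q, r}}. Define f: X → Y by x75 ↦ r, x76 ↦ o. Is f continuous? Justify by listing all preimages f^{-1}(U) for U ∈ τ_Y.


f IS continuous.

Compute f^{-1}(U) for each U ∈ τ_Y:
  U = ∅: f^{-1}(U) = ∅ ∈ τ_X ✓.
  U = {q}: f^{-1}(U) = ∅ ∈ τ_X ✓.
  U = {o, q}: f^{-1}(U) = {x76} ∈ τ_X ✓.
  U = {p, q}: f^{-1}(U) = ∅ ∈ τ_X ✓.
  U = {q, r}: f^{-1}(U) = {x75} ∈ τ_X ✓.
  U = {o, p, q}: f^{-1}(U) = {x76} ∈ τ_X ✓.
  U = {o, q, r}: f^{-1}(U) = {x75, x76} ∈ τ_X ✓.
  U = {p, q, r}: f^{-1}(U) = {x75} ∈ τ_X ✓.
  U = {o, p, q, r}: f^{-1}(U) = {x75, x76} ∈ τ_X ✓.
Every preimage lies in τ_X, so f IS continuous.


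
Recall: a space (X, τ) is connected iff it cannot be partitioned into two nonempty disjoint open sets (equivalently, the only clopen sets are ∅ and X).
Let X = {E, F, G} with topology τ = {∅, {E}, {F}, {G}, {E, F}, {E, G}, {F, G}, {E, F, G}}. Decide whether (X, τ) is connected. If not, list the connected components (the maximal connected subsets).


(X, τ) is disconnected; components = [{E}, {F}, {G}].

Find clopen sets (U ∈ τ with X ∖ U ∈ τ):
  U = ∅, X ∖ U = {E, F, G} — both open, so U is clopen.
  U = {E}, X ∖ U = {F, G} — both open, so U is clopen.
  U = {F}, X ∖ U = {E, G} — both open, so U is clopen.
  U = {G}, X ∖ U = {E, F} — both open, so U is clopen.
  U = {E, F}, X ∖ U = {G} — both open, so U is clopen.
  U = {E, G}, X ∖ U = {F} — both open, so U is clopen.
  U = {F, G}, X ∖ U = {E} — both open, so U is clopen.
  U = {E, F, G}, X ∖ U = ∅ — both open, so U is clopen.
Nontrivial clopen(s) exist: e.g. {F}. So (X, τ) is disconnected.
Compute connected components by grouping points that agree on all clopens:
  component: {E}
  component: {F}
  component: {G}


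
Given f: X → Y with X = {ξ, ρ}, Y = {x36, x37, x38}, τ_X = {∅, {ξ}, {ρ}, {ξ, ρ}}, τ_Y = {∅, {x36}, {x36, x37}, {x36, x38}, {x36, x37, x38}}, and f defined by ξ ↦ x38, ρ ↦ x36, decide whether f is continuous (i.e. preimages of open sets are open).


f IS continuous.

Compute f^{-1}(U) for each U ∈ τ_Y:
  U = ∅: f^{-1}(U) = ∅ ∈ τ_X ✓.
  U = {x36}: f^{-1}(U) = {ρ} ∈ τ_X ✓.
  U = {x36, x37}: f^{-1}(U) = {ρ} ∈ τ_X ✓.
  U = {x36, x38}: f^{-1}(U) = {ξ, ρ} ∈ τ_X ✓.
  U = {x36, x37, x38}: f^{-1}(U) = {ξ, ρ} ∈ τ_X ✓.
Every preimage lies in τ_X, so f IS continuous.


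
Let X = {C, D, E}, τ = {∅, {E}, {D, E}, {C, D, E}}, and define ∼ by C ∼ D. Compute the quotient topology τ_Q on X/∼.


X/∼ = {[C=D], [E]}; |τ_Q| = 3.

Equivalence classes: [C=D], [E].
Quotient map π: X → X/∼ sends C ↦ [C=D], D ↦ [C=D], E ↦ [E].
For each subset V ⊆ X/∼, compute π^{-1}(V) ⊆ X and check whether π^{-1}(V) ∈ τ. V is open in τ_Q iff π^{-1}(V) ∈ τ.
  V = {}: π^{-1}(V) = ∅ ∈ τ ✓.
  V = {[C=D]}: π^{-1}(V) = {C, D} ∉ τ ✗.
  V = {[E]}: π^{-1}(V) = {E} ∈ τ ✓.
  V = {[C=D], [E]}: π^{-1}(V) = {C, D, E} ∈ τ ✓.
Open sets in the quotient: τ_Q = {{}, {[E]}, {[C=D], [E]}} (3 elements).


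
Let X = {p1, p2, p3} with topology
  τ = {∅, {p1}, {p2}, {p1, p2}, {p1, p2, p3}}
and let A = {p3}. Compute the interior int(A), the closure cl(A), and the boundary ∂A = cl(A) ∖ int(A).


int(A) = ∅, cl(A) = {p3}, ∂A = {p3}.

Closed sets in (X, τ) are complements of opens:
  closed(X, τ) = {∅, {p3}, {p1, p3}, {p2, p3}, {p1, p2, p3}}.
int(A) = ⋃ {U ∈ τ : U ⊆ A}. Opens contained in A: ∅.
Taking the union of these: int(A) = ∅.
cl(A) = ⋂ {C closed : A ⊆ C}. Closed sets containing A: {p3}, {p1, p3}, {p2, p3}, {p1, p2, p3}.
Intersecting these: cl(A) = {p3}.
∂A = cl(A) ∖ int(A) = {p3} ∖ ∅ = {p3}.


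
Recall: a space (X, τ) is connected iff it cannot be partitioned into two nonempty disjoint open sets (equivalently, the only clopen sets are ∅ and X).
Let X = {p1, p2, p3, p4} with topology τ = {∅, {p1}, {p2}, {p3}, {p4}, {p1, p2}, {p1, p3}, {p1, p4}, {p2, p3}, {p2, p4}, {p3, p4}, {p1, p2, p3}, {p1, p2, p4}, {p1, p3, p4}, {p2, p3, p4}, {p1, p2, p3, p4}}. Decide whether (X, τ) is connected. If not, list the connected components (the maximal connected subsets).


(X, τ) is disconnected; components = [{p1}, {p2}, {p3}, {p4}].

Find clopen sets (U ∈ τ with X ∖ U ∈ τ):
  U = ∅, X ∖ U = {p1, p2, p3, p4} — both open, so U is clopen.
  U = {p1}, X ∖ U = {p2, p3, p4} — both open, so U is clopen.
  U = {p2}, X ∖ U = {p1, p3, p4} — both open, so U is clopen.
  U = {p3}, X ∖ U = {p1, p2, p4} — both open, so U is clopen.
  U = {p4}, X ∖ U = {p1, p2, p3} — both open, so U is clopen.
  U = {p1, p2}, X ∖ U = {p3, p4} — both open, so U is clopen.
  U = {p1, p3}, X ∖ U = {p2, p4} — both open, so U is clopen.
  U = {p1, p4}, X ∖ U = {p2, p3} — both open, so U is clopen.
  U = {p2, p3}, X ∖ U = {p1, p4} — both open, so U is clopen.
  U = {p2, p4}, X ∖ U = {p1, p3} — both open, so U is clopen.
  U = {p3, p4}, X ∖ U = {p1, p2} — both open, so U is clopen.
  U = {p1, p2, p3}, X ∖ U = {p4} — both open, so U is clopen.
  U = {p1, p2, p4}, X ∖ U = {p3} — both open, so U is clopen.
  U = {p1, p3, p4}, X ∖ U = {p2} — both open, so U is clopen.
  U = {p2, p3, p4}, X ∖ U = {p1} — both open, so U is clopen.
  U = {p1, p2, p3, p4}, X ∖ U = ∅ — both open, so U is clopen.
Nontrivial clopen(s) exist: e.g. {p2}. So (X, τ) is disconnected.
Compute connected components by grouping points that agree on all clopens:
  component: {p1}
  component: {p2}
  component: {p3}
  component: {p4}


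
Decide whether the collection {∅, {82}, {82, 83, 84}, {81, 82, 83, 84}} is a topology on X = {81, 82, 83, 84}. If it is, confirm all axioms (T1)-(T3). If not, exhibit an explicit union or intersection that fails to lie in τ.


τ IS a topology on X.

Axiom (T1): ∅ ∈ τ? Yes; X ∈ τ? Yes.
Axiom (T2/T3): check pairwise unions and intersections of members of τ.
All pairwise intersections and unions checked — each lies in τ. Therefore τ satisfies (T1), (T2), (T3): it IS a topology on X.


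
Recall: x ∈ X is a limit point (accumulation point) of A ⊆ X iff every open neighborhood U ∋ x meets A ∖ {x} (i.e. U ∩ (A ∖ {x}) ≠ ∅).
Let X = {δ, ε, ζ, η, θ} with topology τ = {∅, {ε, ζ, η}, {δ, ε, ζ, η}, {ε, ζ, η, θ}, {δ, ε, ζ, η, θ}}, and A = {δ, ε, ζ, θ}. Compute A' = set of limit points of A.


A' = {δ, ε, ζ, η, θ}

For each x ∈ X, list the open sets U ∈ τ with x ∈ U, then check whether U ∩ (A ∖ {x}) ≠ ∅ for every such U.
  x = δ: opens ∋ x are {δ, ε, ζ, η}, {δ, ε, ζ, η, θ}; each meets A ∖ {δ}, so x IS a limit point.
  x = ε: opens ∋ x are {ε, ζ, η}, {δ, ε, ζ, η}, {ε, ζ, η, θ}, {δ, ε, ζ, η, θ}; each meets A ∖ {ε}, so x IS a limit point.
  x = ζ: opens ∋ x are {ε, ζ, η}, {δ, ε, ζ, η}, {ε, ζ, η, θ}, {δ, ε, ζ, η, θ}; each meets A ∖ {ζ}, so x IS a limit point.
  x = η: opens ∋ x are {ε, ζ, η}, {δ, ε, ζ, η}, {ε, ζ, η, θ}, {δ, ε, ζ, η, θ}; each meets A ∖ {η}, so x IS a limit point.
  x = θ: opens ∋ x are {ε, ζ, η, θ}, {δ, ε, ζ, η, θ}; each meets A ∖ {θ}, so x IS a limit point.
Collecting: A' = {δ, ε, ζ, η, θ}.


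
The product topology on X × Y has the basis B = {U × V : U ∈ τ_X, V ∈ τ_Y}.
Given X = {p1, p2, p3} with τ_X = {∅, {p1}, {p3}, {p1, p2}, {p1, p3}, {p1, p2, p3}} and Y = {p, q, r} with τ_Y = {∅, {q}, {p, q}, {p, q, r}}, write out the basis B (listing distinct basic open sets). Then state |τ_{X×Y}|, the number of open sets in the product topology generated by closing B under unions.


Basis B = {∅ × ∅, {p1} × {q}, {p3} × {q}, {p1} × {p, q}, {p1, p2} × {q}, {p1, p3} × {q}, {p3} × {p, q}, {p1} × {p, q, r}, {p1, p2, p3} × {q}, {p3} × {p, q, r}, {p1, p2} × {p, q}, {p1, p3} × {p, q}, {p1, p2} × {p, q, r}, {p1, p3} × {p, q, r}, {p1, p2, p3} × {p, q}, {p1, p2, p3} × {p, q, r}}; |τ_{X×Y}| = 40.

Enumerate products U × V with U ∈ τ_X, V ∈ τ_Y (deduplicated):
  ∅ × ∅ = {} (∅)
  {p1} × {q} = {(p1,q)}
  {p3} × {q} = {(p3,q)}
  {p1} × {p, q} = {(p1,p), (p1,q)}
  {p1, p2} × {q} = {(p1,q), (p2,q)}
  {p1, p3} × {q} = {(p1,q), (p3,q)}
  {p3} × {p, q} = {(p3,p), (p3,q)}
  {p1} × {p, q, r} = {(p1,p), (p1,q), (p1,r)}
  {p1, p2, p3} × {q} = {(p1,q), (p2,q), (p3,q)}
  {p3} × {p, q, r} = {(p3,p), (p3,q), (p3,r)}
  {p1, p2} × {p, q} = {(p1,p), (p1,q), (p2,p), (p2,q)}
  {p1, p3} × {p, q} = {(p1,p), (p1,q), (p3,p), (p3,q)}
  {p1, p2} × {p, q, r} = {(p1,p), (p1,q), (p1,r), (p2,p), (p2,q), (p2,r)}
  {p1, p3} × {p, q, r} = {(p1,p), (p1,q), (p1,r), (p3,p), (p3,q), (p3,r)}
  {p1, p2, p3} × {p, q} = {(p1,p), (p1,q), (p2,p), (p2,q), (p3,p), (p3,q)}
  {p1, p2, p3} × {p, q, r} = {(p1,p), (p1,q), (p1,r), (p2,p), (p2,q), (p2,r), (p3,p), (p3,q), (p3,r)}
These 16 distinct sets form the basis B.
Close under arbitrary unions to get τ_{X×Y}; counting gives |τ_{X×Y}| = 40.


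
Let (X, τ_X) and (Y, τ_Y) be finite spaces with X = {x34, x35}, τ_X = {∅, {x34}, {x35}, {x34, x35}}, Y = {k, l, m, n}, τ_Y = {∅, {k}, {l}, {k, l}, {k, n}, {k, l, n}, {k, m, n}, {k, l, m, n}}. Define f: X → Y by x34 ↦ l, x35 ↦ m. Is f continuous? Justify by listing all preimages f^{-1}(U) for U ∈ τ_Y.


f IS continuous.

Compute f^{-1}(U) for each U ∈ τ_Y:
  U = ∅: f^{-1}(U) = ∅ ∈ τ_X ✓.
  U = {k}: f^{-1}(U) = ∅ ∈ τ_X ✓.
  U = {l}: f^{-1}(U) = {x34} ∈ τ_X ✓.
  U = {k, l}: f^{-1}(U) = {x34} ∈ τ_X ✓.
  U = {k, n}: f^{-1}(U) = ∅ ∈ τ_X ✓.
  U = {k, l, n}: f^{-1}(U) = {x34} ∈ τ_X ✓.
  U = {k, m, n}: f^{-1}(U) = {x35} ∈ τ_X ✓.
  U = {k, l, m, n}: f^{-1}(U) = {x34, x35} ∈ τ_X ✓.
Every preimage lies in τ_X, so f IS continuous.


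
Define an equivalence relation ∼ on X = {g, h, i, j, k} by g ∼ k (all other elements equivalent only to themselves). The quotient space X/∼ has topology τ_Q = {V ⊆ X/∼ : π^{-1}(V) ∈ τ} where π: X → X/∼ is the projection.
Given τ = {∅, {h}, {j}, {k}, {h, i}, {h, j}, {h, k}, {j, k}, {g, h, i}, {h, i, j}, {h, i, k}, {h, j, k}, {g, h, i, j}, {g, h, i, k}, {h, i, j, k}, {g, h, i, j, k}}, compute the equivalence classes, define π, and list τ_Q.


X/∼ = {[g=k], [h], [i], [j]}; |τ_Q| = 8.

Equivalence classes: [g=k], [h], [i], [j].
Quotient map π: X → X/∼ sends g ↦ [g=k], h ↦ [h], i ↦ [i], j ↦ [j], k ↦ [g=k].
For each subset V ⊆ X/∼, compute π^{-1}(V) ⊆ X and check whether π^{-1}(V) ∈ τ. V is open in τ_Q iff π^{-1}(V) ∈ τ.
  V = {}: π^{-1}(V) = ∅ ∈ τ ✓.
  V = {[g=k]}: π^{-1}(V) = {g, k} ∉ τ ✗.
  V = {[h]}: π^{-1}(V) = {h} ∈ τ ✓.
  V = {[g=k], [h]}: π^{-1}(V) = {g, h, k} ∉ τ ✗.
  V = {[i]}: π^{-1}(V) = {i} ∉ τ ✗.
  V = {[g=k], [i]}: π^{-1}(V) = {g, i, k} ∉ τ ✗.
  V = {[h], [i]}: π^{-1}(V) = {h, i} ∈ τ ✓.
  V = {[g=k], [h], [i]}: π^{-1}(V) = {g, h, i, k} ∈ τ ✓.
  V = {[j]}: π^{-1}(V) = {j} ∈ τ ✓.
  V = {[g=k], [j]}: π^{-1}(V) = {g, j, k} ∉ τ ✗.
  V = {[h], [j]}: π^{-1}(V) = {h, j} ∈ τ ✓.
  V = {[g=k], [h], [j]}: π^{-1}(V) = {g, h, j, k} ∉ τ ✗.
  V = {[i], [j]}: π^{-1}(V) = {i, j} ∉ τ ✗.
  V = {[g=k], [i], [j]}: π^{-1}(V) = {g, i, j, k} ∉ τ ✗.
  V = {[h], [i], [j]}: π^{-1}(V) = {h, i, j} ∈ τ ✓.
  V = {[g=k], [h], [i], [j]}: π^{-1}(V) = {g, h, i, j, k} ∈ τ ✓.
Open sets in the quotient: τ_Q = {{}, {[h]}, {[h], [i]}, {[g=k], [h], [i]}, {[j]}, {[h], [j]}, {[h], [i], [j]}, {[g=k], [h], [i], [j]}} (8 elements).


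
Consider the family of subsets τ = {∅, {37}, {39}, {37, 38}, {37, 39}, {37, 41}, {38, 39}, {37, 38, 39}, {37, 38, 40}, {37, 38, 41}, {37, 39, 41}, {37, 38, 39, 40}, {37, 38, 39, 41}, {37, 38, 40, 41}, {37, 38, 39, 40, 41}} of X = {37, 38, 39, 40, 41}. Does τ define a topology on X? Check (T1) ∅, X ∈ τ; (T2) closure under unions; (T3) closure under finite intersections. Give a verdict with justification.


τ is NOT a topology on X.

Axiom (T1): ∅ ∈ τ? Yes; X ∈ τ? Yes.
Axiom (T2/T3): check pairwise unions and intersections of members of τ.
Counterexample for (T3): {37, 38} ∩ {38, 39} = {38} ∉ τ. Therefore τ is NOT a topology.


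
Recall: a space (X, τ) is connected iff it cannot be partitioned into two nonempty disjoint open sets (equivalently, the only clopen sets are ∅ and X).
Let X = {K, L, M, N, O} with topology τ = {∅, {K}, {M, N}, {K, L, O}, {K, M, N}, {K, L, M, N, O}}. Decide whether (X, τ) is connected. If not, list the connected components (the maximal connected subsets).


(X, τ) is disconnected; components = [{M, N}, {K, L, O}].

Find clopen sets (U ∈ τ with X ∖ U ∈ τ):
  U = ∅, X ∖ U = {K, L, M, N, O} — both open, so U is clopen.
  U = {M, N}, X ∖ U = {K, L, O} — both open, so U is clopen.
  U = {K, L, O}, X ∖ U = {M, N} — both open, so U is clopen.
  U = {K, L, M, N, O}, X ∖ U = ∅ — both open, so U is clopen.
Nontrivial clopen(s) exist: e.g. {K, L, O}. So (X, τ) is disconnected.
Compute connected components by grouping points that agree on all clopens:
  component: {M, N}
  component: {K, L, O}


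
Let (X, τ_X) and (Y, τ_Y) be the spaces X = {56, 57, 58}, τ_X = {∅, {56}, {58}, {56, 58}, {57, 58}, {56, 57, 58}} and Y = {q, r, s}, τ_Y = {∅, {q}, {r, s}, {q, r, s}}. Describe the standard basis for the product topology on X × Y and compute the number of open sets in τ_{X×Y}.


Basis B = {∅ × ∅, {56} × {q}, {58} × {q}, {56, 58} × {q}, {56} × {r, s}, {57, 58} × {q}, {58} × {r, s}, {56} × {q, r, s}, {56, 57, 58} × {q}, {58} × {q, r, s}, {56, 58} × {r, s}, {57, 58} × {r, s}, {56, 58} × {q, r, s}, {56, 57, 58} × {r, s}, {57, 58} × {q, r, s}, {56, 57, 58} × {q, r, s}}; |τ_{X×Y}| = 36.

Enumerate products U × V with U ∈ τ_X, V ∈ τ_Y (deduplicated):
  ∅ × ∅ = {} (∅)
  {56} × {q} = {(56,q)}
  {58} × {q} = {(58,q)}
  {56, 58} × {q} = {(56,q), (58,q)}
  {56} × {r, s} = {(56,r), (56,s)}
  {57, 58} × {q} = {(57,q), (58,q)}
  {58} × {r, s} = {(58,r), (58,s)}
  {56} × {q, r, s} = {(56,q), (56,r), (56,s)}
  {56, 57, 58} × {q} = {(56,q), (57,q), (58,q)}
  {58} × {q, r, s} = {(58,q), (58,r), (58,s)}
  {56, 58} × {r, s} = {(56,r), (56,s), (58,r), (58,s)}
  {57, 58} × {r, s} = {(57,r), (57,s), (58,r), (58,s)}
  {56, 58} × {q, r, s} = {(56,q), (56,r), (56,s), (58,q), (58,r), (58,s)}
  {56, 57, 58} × {r, s} = {(56,r), (56,s), (57,r), (57,s), (58,r), (58,s)}
  {57, 58} × {q, r, s} = {(57,q), (57,r), (57,s), (58,q), (58,r), (58,s)}
  {56, 57, 58} × {q, r, s} = {(56,q), (56,r), (56,s), (57,q), (57,r), (57,s), (58,q), (58,r), (58,s)}
These 16 distinct sets form the basis B.
Close under arbitrary unions to get τ_{X×Y}; counting gives |τ_{X×Y}| = 36.


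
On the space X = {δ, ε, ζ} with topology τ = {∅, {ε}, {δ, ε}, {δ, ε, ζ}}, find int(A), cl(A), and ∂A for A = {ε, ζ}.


int(A) = {ε}, cl(A) = {δ, ε, ζ}, ∂A = {δ, ζ}.

Closed sets in (X, τ) are complements of opens:
  closed(X, τ) = {∅, {ζ}, {δ, ζ}, {δ, ε, ζ}}.
int(A) = ⋃ {U ∈ τ : U ⊆ A}. Opens contained in A: ∅, {ε}.
Taking the union of these: int(A) = {ε}.
cl(A) = ⋂ {C closed : A ⊆ C}. Closed sets containing A: {δ, ε, ζ}.
Intersecting these: cl(A) = {δ, ε, ζ}.
∂A = cl(A) ∖ int(A) = {δ, ε, ζ} ∖ {ε} = {δ, ζ}.


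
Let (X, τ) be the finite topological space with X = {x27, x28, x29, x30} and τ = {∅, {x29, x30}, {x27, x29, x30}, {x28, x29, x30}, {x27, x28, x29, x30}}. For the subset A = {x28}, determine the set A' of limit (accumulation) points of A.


A' = ∅

For each x ∈ X, list the open sets U ∈ τ with x ∈ U, then check whether U ∩ (A ∖ {x}) ≠ ∅ for every such U.
  x = x27: open {x27, x29, x30} ∋ x has {x27, x29, x30} ∩ (A ∖ {x27}) = ∅, so x is NOT a limit point.
  x = x28: open {x28, x29, x30} ∋ x has {x28, x29, x30} ∩ (A ∖ {x28}) = ∅, so x is NOT a limit point.
  x = x29: open {x29, x30} ∋ x has {x29, x30} ∩ (A ∖ {x29}) = ∅, so x is NOT a limit point.
  x = x30: open {x29, x30} ∋ x has {x29, x30} ∩ (A ∖ {x30}) = ∅, so x is NOT a limit point.
Collecting: A' = ∅.


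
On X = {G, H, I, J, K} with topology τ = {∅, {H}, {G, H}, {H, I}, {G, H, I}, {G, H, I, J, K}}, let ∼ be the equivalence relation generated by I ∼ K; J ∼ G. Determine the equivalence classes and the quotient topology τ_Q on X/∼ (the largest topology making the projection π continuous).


X/∼ = {[G=J], [H], [I=K]}; |τ_Q| = 3.

Equivalence classes: [G=J], [H], [I=K].
Quotient map π: X → X/∼ sends G ↦ [G=J], H ↦ [H], I ↦ [I=K], J ↦ [G=J], K ↦ [I=K].
For each subset V ⊆ X/∼, compute π^{-1}(V) ⊆ X and check whether π^{-1}(V) ∈ τ. V is open in τ_Q iff π^{-1}(V) ∈ τ.
  V = {}: π^{-1}(V) = ∅ ∈ τ ✓.
  V = {[G=J]}: π^{-1}(V) = {G, J} ∉ τ ✗.
  V = {[H]}: π^{-1}(V) = {H} ∈ τ ✓.
  V = {[G=J], [H]}: π^{-1}(V) = {G, H, J} ∉ τ ✗.
  V = {[I=K]}: π^{-1}(V) = {I, K} ∉ τ ✗.
  V = {[G=J], [I=K]}: π^{-1}(V) = {G, I, J, K} ∉ τ ✗.
  V = {[H], [I=K]}: π^{-1}(V) = {H, I, K} ∉ τ ✗.
  V = {[G=J], [H], [I=K]}: π^{-1}(V) = {G, H, I, J, K} ∈ τ ✓.
Open sets in the quotient: τ_Q = {{}, {[H]}, {[G=J], [H], [I=K]}} (3 elements).


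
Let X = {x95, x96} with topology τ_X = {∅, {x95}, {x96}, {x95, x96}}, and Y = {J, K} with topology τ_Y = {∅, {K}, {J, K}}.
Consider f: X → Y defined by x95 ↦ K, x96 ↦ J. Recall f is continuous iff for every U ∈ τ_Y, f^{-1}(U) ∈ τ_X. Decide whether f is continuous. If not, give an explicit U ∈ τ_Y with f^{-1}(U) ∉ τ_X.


f IS continuous.

Compute f^{-1}(U) for each U ∈ τ_Y:
  U = ∅: f^{-1}(U) = ∅ ∈ τ_X ✓.
  U = {K}: f^{-1}(U) = {x95} ∈ τ_X ✓.
  U = {J, K}: f^{-1}(U) = {x95, x96} ∈ τ_X ✓.
Every preimage lies in τ_X, so f IS continuous.


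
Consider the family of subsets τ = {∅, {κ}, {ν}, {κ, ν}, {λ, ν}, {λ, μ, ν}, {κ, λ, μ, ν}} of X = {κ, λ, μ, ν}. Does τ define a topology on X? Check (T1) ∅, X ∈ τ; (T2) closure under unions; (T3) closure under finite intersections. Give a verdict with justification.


τ is NOT a topology on X.

Axiom (T1): ∅ ∈ τ? Yes; X ∈ τ? Yes.
Axiom (T2/T3): check pairwise unions and intersections of members of τ.
Counterexample for (T2): {κ} ∪ {λ, ν} = {κ, λ, ν} ∉ τ. Therefore τ is NOT a topology.


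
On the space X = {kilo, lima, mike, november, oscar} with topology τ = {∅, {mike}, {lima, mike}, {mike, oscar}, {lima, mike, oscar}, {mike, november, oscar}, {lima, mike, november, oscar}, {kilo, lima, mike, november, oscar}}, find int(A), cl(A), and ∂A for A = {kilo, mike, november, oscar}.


int(A) = {mike, november, oscar}, cl(A) = {kilo, lima, mike, november, oscar}, ∂A = {kilo, lima}.

Closed sets in (X, τ) are complements of opens:
  closed(X, τ) = {∅, {kilo}, {kilo, lima}, {kilo, november}, {kilo, lima, november}, {kilo, november, oscar}, {kilo, lima, november, oscar}, {kilo, lima, mike, november, oscar}}.
int(A) = ⋃ {U ∈ τ : U ⊆ A}. Opens contained in A: ∅, {mike}, {mike, oscar}, {mike, november, oscar}.
Taking the union of these: int(A) = {mike, november, oscar}.
cl(A) = ⋂ {C closed : A ⊆ C}. Closed sets containing A: {kilo, lima, mike, november, oscar}.
Intersecting these: cl(A) = {kilo, lima, mike, november, oscar}.
∂A = cl(A) ∖ int(A) = {kilo, lima, mike, november, oscar} ∖ {mike, november, oscar} = {kilo, lima}.
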